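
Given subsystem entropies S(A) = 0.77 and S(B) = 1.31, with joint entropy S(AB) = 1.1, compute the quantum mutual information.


I(A:B) = S(A) + S(B) - S(AB)
= 0.77 + 1.31 - 1.1
= 0.9800

0.9800


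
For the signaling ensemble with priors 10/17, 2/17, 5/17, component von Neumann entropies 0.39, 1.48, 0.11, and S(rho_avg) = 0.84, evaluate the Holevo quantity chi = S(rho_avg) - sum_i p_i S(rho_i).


chi = S(rho) - sum_i p_i * S(rho_i)
Weighted entropy = 10/17 * 0.39 + 2/17 * 1.48 + 5/17 * 0.11
= 0.4359
chi = 0.84 - 0.4359
= 0.4041

0.4041


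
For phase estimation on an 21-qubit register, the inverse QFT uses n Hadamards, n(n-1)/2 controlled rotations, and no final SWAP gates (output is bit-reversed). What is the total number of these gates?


Hadamard gates: 21
Controlled rotations: n*(n-1)/2 = 21*20/2 = 210
SWAP gates: 0 (omitted)
Total = 21 + 210
= 231

231


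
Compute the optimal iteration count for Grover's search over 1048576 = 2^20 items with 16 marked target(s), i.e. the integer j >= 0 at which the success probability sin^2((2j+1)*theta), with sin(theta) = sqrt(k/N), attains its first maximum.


After j Grover iterations the success probability is P(j) = sin^2((2j+1)*theta), where sin(theta) = sqrt(k/N).
N = 2^20 = 1048576, k = 16
sin(theta) = sqrt(k/N) = 0.00390625
theta = arcsin(sqrt(k/N)) = 0.003906259934 rad
P(j) reaches its first maximum when (2j+1)*theta is as close as possible to pi/2, i.e. j = round(pi/(4*theta) - 1/2).
pi/(4*theta) - 1/2 = 200.5614
(For comparison, the common estimate pi/4 * sqrt(N/k) = 201.0619; the exact maximiser is used here.)
Optimal iterations = 201

201


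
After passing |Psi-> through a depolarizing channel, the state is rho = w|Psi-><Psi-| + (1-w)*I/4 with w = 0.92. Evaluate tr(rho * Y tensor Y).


|Psi-> = (|01> - |10>)/sqrt(2)
For the pure Bell state, <Y_A Y_B> = -1 (Bell-state Pauli correlator).
The maximally-mixed part I/4 has tr(I/4 * P tensor P) = 0 for any traceless Pauli P.
So <Y_A Y_B>_rho = w * (-1) + (1 - w) * 0
= 0.92 * (-1)
= -0.9200

-0.9200


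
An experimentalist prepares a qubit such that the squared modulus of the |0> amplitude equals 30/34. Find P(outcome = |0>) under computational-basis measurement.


|alpha|^2 = 30/34 = 0.8824
|beta|^2 = 1 - 30/34 = 4/34 = 0.1176
P(|0>) = |alpha|^2 = 0.8824

0.8824


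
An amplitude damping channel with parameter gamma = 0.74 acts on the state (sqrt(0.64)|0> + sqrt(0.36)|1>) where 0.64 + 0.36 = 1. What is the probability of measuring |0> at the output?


For amplitude damping with parameter gamma on state sqrt(a)|0> + sqrt(b)|1>:
alpha^2 = 0.64, beta^2 = 0.36
P(|0>) = alpha^2 + gamma * beta^2
= 0.64 + 0.74 * 0.36
= 0.64 + 0.2664
= 0.9064

0.9064


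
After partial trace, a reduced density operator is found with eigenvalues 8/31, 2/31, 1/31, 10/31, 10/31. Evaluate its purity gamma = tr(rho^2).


tr(rho^2) = sum of eigenvalues squared
= (8/31)^2 + (2/31)^2 + (1/31)^2 + (10/31)^2 + (10/31)^2
= (64 + 4 + 1 + 100 + 100) / 961
= 269/961
= 0.2799

0.2799


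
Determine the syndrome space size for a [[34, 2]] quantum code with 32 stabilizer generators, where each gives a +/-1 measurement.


Each stabilizer generator gives a binary (+1 or -1) measurement outcome.
With 32 independent generators:
Total syndromes = 2^32
= 4294967296

4294967296


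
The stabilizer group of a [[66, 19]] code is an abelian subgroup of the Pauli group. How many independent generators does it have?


For an [[n,k]] stabilizer code:
Number of stabilizer generators = n - k
= 66 - 19
= 47

47


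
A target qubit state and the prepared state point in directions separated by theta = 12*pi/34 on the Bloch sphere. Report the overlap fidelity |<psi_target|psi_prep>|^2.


For states separated by angle theta on Bloch sphere:
F = cos^2(theta/2)
theta = 12*pi/34 = 1.1088
theta/2 = 0.5544
cos(theta/2) = 0.8502
F = 0.7229

0.7229


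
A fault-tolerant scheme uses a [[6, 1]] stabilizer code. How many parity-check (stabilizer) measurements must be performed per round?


For an [[n,k]] stabilizer code:
Number of stabilizer generators = n - k
= 6 - 1
= 5

5


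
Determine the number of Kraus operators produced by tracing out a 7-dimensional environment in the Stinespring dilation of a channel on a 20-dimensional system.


Tracing out the environment in an orthonormal basis {|i>_E} gives Kraus operators K_i = <i|_E U |0>_E.
Number of Kraus operators = dim(H_env) = d_env
= 7

7


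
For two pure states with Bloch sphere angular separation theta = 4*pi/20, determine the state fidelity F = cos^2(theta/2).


For states separated by angle theta on Bloch sphere:
F = cos^2(theta/2)
theta = 4*pi/20 = 0.6283
theta/2 = 0.3142
cos(theta/2) = 0.9511
F = 0.9045

0.9045


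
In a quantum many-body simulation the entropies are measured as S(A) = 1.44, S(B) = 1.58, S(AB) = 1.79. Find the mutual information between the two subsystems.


I(A:B) = S(A) + S(B) - S(AB)
= 1.44 + 1.58 - 1.79
= 1.2300

1.2300


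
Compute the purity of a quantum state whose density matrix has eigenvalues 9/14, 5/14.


tr(rho^2) = sum of eigenvalues squared
= (9/14)^2 + (5/14)^2
= (81 + 25) / 196
= 106/196
= 0.5408

0.5408


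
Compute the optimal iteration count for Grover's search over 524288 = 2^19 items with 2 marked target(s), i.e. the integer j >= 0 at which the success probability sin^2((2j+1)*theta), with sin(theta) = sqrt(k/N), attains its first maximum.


After j Grover iterations the success probability is P(j) = sin^2((2j+1)*theta), where sin(theta) = sqrt(k/N).
N = 2^19 = 524288, k = 2
sin(theta) = sqrt(k/N) = 0.001953125
theta = arcsin(sqrt(k/N)) = 0.001953126242 rad
P(j) reaches its first maximum when (2j+1)*theta is as close as possible to pi/2, i.e. j = round(pi/(4*theta) - 1/2).
pi/(4*theta) - 1/2 = 401.6236
(For comparison, the common estimate pi/4 * sqrt(N/k) = 402.1239; the exact maximiser is used here.)
Optimal iterations = 402

402


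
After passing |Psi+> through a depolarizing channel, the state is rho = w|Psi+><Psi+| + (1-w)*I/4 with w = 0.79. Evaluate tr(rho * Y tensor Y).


|Psi+> = (|01> + |10>)/sqrt(2)
For the pure Bell state, <Y_A Y_B> = +1 (Bell-state Pauli correlator).
The maximally-mixed part I/4 has tr(I/4 * P tensor P) = 0 for any traceless Pauli P.
So <Y_A Y_B>_rho = w * (+1) + (1 - w) * 0
= 0.79 * (+1)
= 0.7900

0.7900


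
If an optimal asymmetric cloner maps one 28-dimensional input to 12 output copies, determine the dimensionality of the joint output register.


Output space = H^(tensor 12) where dim(H) = 28
dim = 28^12
= 784 (after 2 factors)
= 21952 (after 3 factors)
= 614656 (after 4 factors)
= 17210368 (after 5 factors)
= 481890304 (after 6 factors)
= 13492928512 (after 7 factors)
= 377801998336 (after 8 factors)
= 10578455953408 (after 9 factors)
= 296196766695424 (after 10 factors)
= 8293509467471872 (after 11 factors)
= 232218265089212416 (after 12 factors)
= 232218265089212416

232218265089212416


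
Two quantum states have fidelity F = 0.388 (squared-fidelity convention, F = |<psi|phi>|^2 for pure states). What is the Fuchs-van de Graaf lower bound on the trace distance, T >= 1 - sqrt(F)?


Fuchs-van de Graaf (squared-fidelity convention): 1 - sqrt(F) <= T <= sqrt(1 - F).
Lower bound: T >= 1 - sqrt(F)
sqrt(F) = sqrt(0.388) = 0.6229
T >= 1 - 0.6229
T >= 0.3771

0.3771


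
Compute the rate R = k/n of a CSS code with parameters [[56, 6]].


Code rate R = k/n
= 6/56
= 0.1071

0.1071


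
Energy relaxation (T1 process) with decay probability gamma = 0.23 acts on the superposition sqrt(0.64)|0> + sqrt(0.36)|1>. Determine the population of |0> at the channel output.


For amplitude damping with parameter gamma on state sqrt(a)|0> + sqrt(b)|1>:
alpha^2 = 0.64, beta^2 = 0.36
P(|0>) = alpha^2 + gamma * beta^2
= 0.64 + 0.23 * 0.36
= 0.64 + 0.0828
= 0.7228

0.7228


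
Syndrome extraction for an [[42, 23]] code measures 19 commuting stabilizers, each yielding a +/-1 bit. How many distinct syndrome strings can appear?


Each stabilizer generator gives a binary (+1 or -1) measurement outcome.
With 19 independent generators:
Total syndromes = 2^19
= 524288

524288


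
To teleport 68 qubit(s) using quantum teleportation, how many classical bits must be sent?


Quantum teleportation requires 2 classical bits per qubit teleported.
68 qubit(s) -> 2 * 68 = 136 classical bits

136


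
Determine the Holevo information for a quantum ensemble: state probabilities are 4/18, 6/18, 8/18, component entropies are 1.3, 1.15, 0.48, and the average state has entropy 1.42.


chi = S(rho) - sum_i p_i * S(rho_i)
Weighted entropy = 4/18 * 1.3 + 6/18 * 1.15 + 8/18 * 0.48
= 0.8856
chi = 1.42 - 0.8856
= 0.5344

0.5344


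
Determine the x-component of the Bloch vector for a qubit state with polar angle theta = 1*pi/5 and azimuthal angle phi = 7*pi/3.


theta = 0.6283, phi = 7.3304
r_x = sin(theta)*cos(phi) = 0.5878 * 0.5000
r_x = 0.2939

0.2939


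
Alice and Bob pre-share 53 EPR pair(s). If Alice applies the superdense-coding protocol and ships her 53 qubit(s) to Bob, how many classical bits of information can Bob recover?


Superdense coding allows 2 classical bits per shared entangled pair.
53 pair(s) -> 2 * 53 = 106 classical bits

106


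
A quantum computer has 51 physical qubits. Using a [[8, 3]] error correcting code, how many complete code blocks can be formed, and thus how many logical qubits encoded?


Each code block uses 8 physical qubits for 3 logical qubit(s).
Number of complete blocks = floor(51 / 8) = 6
Logical qubits = 6 * 3
= 18

18


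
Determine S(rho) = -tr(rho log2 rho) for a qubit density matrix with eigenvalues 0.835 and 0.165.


S = -p*log2(p) - (1-p)*log2(1-p)
p = 0.8350, 1-p = 0.1650
= -0.8350 * log2(0.8350) - 0.1650 * log2(0.1650)
= -(-0.2172) - (-0.4289)
= 0.6461

0.6461


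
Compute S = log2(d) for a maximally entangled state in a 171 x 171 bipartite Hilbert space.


For a maximally entangled state in d x d:
S = log2(d) = log2(171)
= 7.4179

7.4179


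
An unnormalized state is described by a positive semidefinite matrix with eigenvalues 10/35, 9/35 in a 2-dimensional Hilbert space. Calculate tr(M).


tr(M) = sum of eigenvalues
= 10/35 + 9/35
= 19/35
= 0.5429

0.5429


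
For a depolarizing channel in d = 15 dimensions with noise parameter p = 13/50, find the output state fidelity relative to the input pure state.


F = (1-p) + p/d
= (1 - 0.2600) + 0.2600/15
= 0.7400 + 0.0173
= 0.7573

0.7573


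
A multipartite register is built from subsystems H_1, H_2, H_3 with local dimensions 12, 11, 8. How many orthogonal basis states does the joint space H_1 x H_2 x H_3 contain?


dim(H_1 x H_2 x H_3) = 12 * 11 * 8
= 132 * 8
= 1056

1056


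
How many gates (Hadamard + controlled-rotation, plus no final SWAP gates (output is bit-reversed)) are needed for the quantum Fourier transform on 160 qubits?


Hadamard gates: 160
Controlled rotations: n*(n-1)/2 = 160*159/2 = 12720
SWAP gates: 0 (omitted)
Total = 160 + 12720
= 12880

12880


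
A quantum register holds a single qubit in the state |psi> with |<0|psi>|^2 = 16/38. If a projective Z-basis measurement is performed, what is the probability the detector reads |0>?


|alpha|^2 = 16/38 = 0.4211
|beta|^2 = 1 - 16/38 = 22/38 = 0.5789
P(|0>) = |alpha|^2 = 0.4211

0.4211


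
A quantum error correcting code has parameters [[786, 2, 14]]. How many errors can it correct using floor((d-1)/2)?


Code parameters: [[786, 2, 14]], distance d = 14.
Number of correctable errors = floor((d-1)/2)
= floor((14 - 1)/2)
= floor(13/2)
= 6

6


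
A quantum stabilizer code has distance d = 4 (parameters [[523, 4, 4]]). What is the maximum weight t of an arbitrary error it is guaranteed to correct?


Code parameters: [[523, 4, 4]], distance d = 4.
Number of correctable errors = floor((d-1)/2)
= floor((4 - 1)/2)
= floor(3/2)
= 1

1


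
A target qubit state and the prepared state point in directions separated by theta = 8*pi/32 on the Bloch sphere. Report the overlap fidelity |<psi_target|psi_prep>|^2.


For states separated by angle theta on Bloch sphere:
F = cos^2(theta/2)
theta = 8*pi/32 = 0.7854
theta/2 = 0.3927
cos(theta/2) = 0.9239
F = 0.8536

0.8536


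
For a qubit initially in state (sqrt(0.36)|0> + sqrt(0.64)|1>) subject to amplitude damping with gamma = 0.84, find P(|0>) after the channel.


For amplitude damping with parameter gamma on state sqrt(a)|0> + sqrt(b)|1>:
alpha^2 = 0.36, beta^2 = 0.64
P(|0>) = alpha^2 + gamma * beta^2
= 0.36 + 0.84 * 0.64
= 0.36 + 0.5376
= 0.8976

0.8976


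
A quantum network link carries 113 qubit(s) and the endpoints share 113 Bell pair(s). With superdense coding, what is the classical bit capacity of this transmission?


Superdense coding allows 2 classical bits per shared entangled pair.
113 pair(s) -> 2 * 113 = 226 classical bits

226


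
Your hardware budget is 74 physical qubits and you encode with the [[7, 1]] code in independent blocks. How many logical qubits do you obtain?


Each code block uses 7 physical qubits for 1 logical qubit(s).
Number of complete blocks = floor(74 / 7) = 10
Logical qubits = 10 * 1
= 10

10


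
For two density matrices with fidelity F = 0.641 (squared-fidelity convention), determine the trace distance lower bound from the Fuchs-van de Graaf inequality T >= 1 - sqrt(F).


Fuchs-van de Graaf (squared-fidelity convention): 1 - sqrt(F) <= T <= sqrt(1 - F).
Lower bound: T >= 1 - sqrt(F)
sqrt(F) = sqrt(0.641) = 0.8006
T >= 1 - 0.8006
T >= 0.1994

0.1994


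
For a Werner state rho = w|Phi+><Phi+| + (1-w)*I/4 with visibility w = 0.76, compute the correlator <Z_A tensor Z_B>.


|Phi+> = (|00> + |11>)/sqrt(2)
For the pure Bell state, <Z_A Z_B> = +1 (Bell-state Pauli correlator).
The maximally-mixed part I/4 has tr(I/4 * P tensor P) = 0 for any traceless Pauli P.
So <Z_A Z_B>_rho = w * (+1) + (1 - w) * 0
= 0.76 * (+1)
= 0.7600

0.7600


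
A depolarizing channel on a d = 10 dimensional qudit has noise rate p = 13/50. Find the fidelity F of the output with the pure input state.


F = (1-p) + p/d
= (1 - 0.2600) + 0.2600/10
= 0.7400 + 0.0260
= 0.7660

0.7660


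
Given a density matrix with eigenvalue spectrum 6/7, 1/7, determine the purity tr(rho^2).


tr(rho^2) = sum of eigenvalues squared
= (6/7)^2 + (1/7)^2
= (36 + 1) / 49
= 37/49
= 0.7551

0.7551


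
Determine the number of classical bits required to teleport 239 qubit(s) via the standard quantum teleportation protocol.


Quantum teleportation requires 2 classical bits per qubit teleported.
239 qubit(s) -> 2 * 239 = 478 classical bits

478


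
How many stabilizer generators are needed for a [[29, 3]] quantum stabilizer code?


For an [[n,k]] stabilizer code:
Number of stabilizer generators = n - k
= 29 - 3
= 26

26


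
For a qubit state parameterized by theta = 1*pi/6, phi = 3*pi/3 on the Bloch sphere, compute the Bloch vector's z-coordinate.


theta = 0.5236, phi = 3.1416
r_z = cos(theta) = 0.8660

0.8660


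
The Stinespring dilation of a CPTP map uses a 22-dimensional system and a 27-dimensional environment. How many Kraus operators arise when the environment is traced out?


Tracing out the environment in an orthonormal basis {|i>_E} gives Kraus operators K_i = <i|_E U |0>_E.
Number of Kraus operators = dim(H_env) = d_env
= 27

27


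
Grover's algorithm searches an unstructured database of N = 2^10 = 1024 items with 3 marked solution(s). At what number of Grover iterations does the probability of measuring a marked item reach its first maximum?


After j Grover iterations the success probability is P(j) = sin^2((2j+1)*theta), where sin(theta) = sqrt(k/N).
N = 2^10 = 1024, k = 3
sin(theta) = sqrt(k/N) = 0.05412658774
theta = arcsin(sqrt(k/N)) = 0.05415305164 rad
P(j) reaches its first maximum when (2j+1)*theta is as close as possible to pi/2, i.e. j = round(pi/(4*theta) - 1/2).
pi/(4*theta) - 1/2 = 14.0033
(For comparison, the common estimate pi/4 * sqrt(N/k) = 14.5104; the exact maximiser is used here.)
Optimal iterations = 14

14


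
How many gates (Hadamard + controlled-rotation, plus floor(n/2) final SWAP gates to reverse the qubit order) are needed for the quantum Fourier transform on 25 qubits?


Hadamard gates: 25
Controlled rotations: n*(n-1)/2 = 25*24/2 = 300
SWAP gates: floor(n/2) = floor(25/2) = 12
Total = 25 + 300 + 12
= 337

337


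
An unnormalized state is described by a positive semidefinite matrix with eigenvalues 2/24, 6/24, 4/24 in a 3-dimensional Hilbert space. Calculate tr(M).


tr(M) = sum of eigenvalues
= 2/24 + 6/24 + 4/24
= 12/24
= 0.5000

0.5000


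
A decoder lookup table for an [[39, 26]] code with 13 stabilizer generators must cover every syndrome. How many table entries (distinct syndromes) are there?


Each stabilizer generator gives a binary (+1 or -1) measurement outcome.
With 13 independent generators:
Total syndromes = 2^13
= 8192

8192


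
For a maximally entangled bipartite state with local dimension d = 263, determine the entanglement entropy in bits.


For a maximally entangled state in d x d:
S = log2(d) = log2(263)
= 8.0389

8.0389


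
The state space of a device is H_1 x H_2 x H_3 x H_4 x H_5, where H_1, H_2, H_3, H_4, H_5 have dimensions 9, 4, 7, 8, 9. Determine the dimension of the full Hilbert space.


dim(H_1 x H_2 x H_3 x H_4 x H_5) = 9 * 4 * 7 * 8 * 9
= 36 * 7 * 8 * 9
= 252 * 8 * 9
= 2016 * 9
= 18144

18144


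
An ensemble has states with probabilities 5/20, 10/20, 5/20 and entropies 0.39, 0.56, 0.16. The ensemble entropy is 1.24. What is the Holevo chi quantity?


chi = S(rho) - sum_i p_i * S(rho_i)
Weighted entropy = 5/20 * 0.39 + 10/20 * 0.56 + 5/20 * 0.16
= 0.4175
chi = 1.24 - 0.4175
= 0.8225

0.8225


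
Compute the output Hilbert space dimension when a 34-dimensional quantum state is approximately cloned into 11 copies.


Output space = H^(tensor 11) where dim(H) = 34
dim = 34^11
= 1156 (after 2 factors)
= 39304 (after 3 factors)
= 1336336 (after 4 factors)
= 45435424 (after 5 factors)
= 1544804416 (after 6 factors)
= 52523350144 (after 7 factors)
= 1785793904896 (after 8 factors)
= 60716992766464 (after 9 factors)
= 2064377754059776 (after 10 factors)
= 70188843638032384 (after 11 factors)
= 70188843638032384

70188843638032384


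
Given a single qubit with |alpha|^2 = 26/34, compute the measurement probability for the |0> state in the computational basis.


|alpha|^2 = 26/34 = 0.7647
|beta|^2 = 1 - 26/34 = 8/34 = 0.2353
P(|0>) = |alpha|^2 = 0.7647

0.7647


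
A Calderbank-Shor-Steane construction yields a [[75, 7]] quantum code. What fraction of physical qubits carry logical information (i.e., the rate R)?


Code rate R = k/n
= 7/75
= 0.0933

0.0933


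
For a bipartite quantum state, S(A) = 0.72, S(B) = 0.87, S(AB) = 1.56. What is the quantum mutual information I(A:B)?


I(A:B) = S(A) + S(B) - S(AB)
= 0.72 + 0.87 - 1.56
= 0.0300

0.0300


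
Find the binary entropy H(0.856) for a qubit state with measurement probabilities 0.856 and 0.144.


S = -p*log2(p) - (1-p)*log2(1-p)
p = 0.8560, 1-p = 0.1440
= -0.8560 * log2(0.8560) - 0.1440 * log2(0.1440)
= -(-0.1920) - (-0.4026)
= 0.5946

0.5946


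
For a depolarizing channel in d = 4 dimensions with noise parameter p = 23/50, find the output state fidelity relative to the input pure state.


F = (1-p) + p/d
= (1 - 0.4600) + 0.4600/4
= 0.5400 + 0.1150
= 0.6550

0.6550


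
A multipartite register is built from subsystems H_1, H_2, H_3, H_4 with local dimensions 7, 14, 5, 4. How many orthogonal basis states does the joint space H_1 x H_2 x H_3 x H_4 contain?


dim(H_1 x H_2 x H_3 x H_4) = 7 * 14 * 5 * 4
= 98 * 5 * 4
= 490 * 4
= 1960

1960


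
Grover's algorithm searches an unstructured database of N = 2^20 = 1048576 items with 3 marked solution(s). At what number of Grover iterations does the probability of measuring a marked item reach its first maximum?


After j Grover iterations the success probability is P(j) = sin^2((2j+1)*theta), where sin(theta) = sqrt(k/N).
N = 2^20 = 1048576, k = 3
sin(theta) = sqrt(k/N) = 0.001691455867
theta = arcsin(sqrt(k/N)) = 0.001691456673 rad
P(j) reaches its first maximum when (2j+1)*theta is as close as possible to pi/2, i.e. j = round(pi/(4*theta) - 1/2).
pi/(4*theta) - 1/2 = 463.8324
(For comparison, the common estimate pi/4 * sqrt(N/k) = 464.3326; the exact maximiser is used here.)
Optimal iterations = 464

464


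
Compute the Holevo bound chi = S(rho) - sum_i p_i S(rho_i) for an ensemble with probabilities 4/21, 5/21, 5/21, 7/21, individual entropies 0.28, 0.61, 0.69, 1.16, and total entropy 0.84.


chi = S(rho) - sum_i p_i * S(rho_i)
Weighted entropy = 4/21 * 0.28 + 5/21 * 0.61 + 5/21 * 0.69 + 7/21 * 1.16
= 0.7495
chi = 0.84 - 0.7495
= 0.0905

0.0905


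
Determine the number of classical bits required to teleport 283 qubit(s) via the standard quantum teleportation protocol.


Quantum teleportation requires 2 classical bits per qubit teleported.
283 qubit(s) -> 2 * 283 = 566 classical bits

566


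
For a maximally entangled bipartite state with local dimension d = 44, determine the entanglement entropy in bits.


For a maximally entangled state in d x d:
S = log2(d) = log2(44)
= 5.4594

5.4594


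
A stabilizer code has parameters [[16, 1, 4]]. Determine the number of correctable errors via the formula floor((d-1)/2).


Code parameters: [[16, 1, 4]], distance d = 4.
Number of correctable errors = floor((d-1)/2)
= floor((4 - 1)/2)
= floor(3/2)
= 1

1


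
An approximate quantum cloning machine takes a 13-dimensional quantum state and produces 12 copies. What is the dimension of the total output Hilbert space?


Output space = H^(tensor 12) where dim(H) = 13
dim = 13^12
= 169 (after 2 factors)
= 2197 (after 3 factors)
= 28561 (after 4 factors)
= 371293 (after 5 factors)
= 4826809 (after 6 factors)
= 62748517 (after 7 factors)
= 815730721 (after 8 factors)
= 10604499373 (after 9 factors)
= 137858491849 (after 10 factors)
= 1792160394037 (after 11 factors)
= 23298085122481 (after 12 factors)
= 23298085122481

23298085122481


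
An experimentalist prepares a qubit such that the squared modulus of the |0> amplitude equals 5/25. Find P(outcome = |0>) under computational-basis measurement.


|alpha|^2 = 5/25 = 0.2000
|beta|^2 = 1 - 5/25 = 20/25 = 0.8000
P(|0>) = |alpha|^2 = 0.2000

0.2000


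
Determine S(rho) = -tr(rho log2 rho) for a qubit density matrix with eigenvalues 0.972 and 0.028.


S = -p*log2(p) - (1-p)*log2(1-p)
p = 0.9720, 1-p = 0.0280
= -0.9720 * log2(0.9720) - 0.0280 * log2(0.0280)
= -(-0.0398) - (-0.1444)
= 0.1843

0.1843


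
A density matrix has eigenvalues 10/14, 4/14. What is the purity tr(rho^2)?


tr(rho^2) = sum of eigenvalues squared
= (10/14)^2 + (4/14)^2
= (100 + 16) / 196
= 116/196
= 0.5918

0.5918


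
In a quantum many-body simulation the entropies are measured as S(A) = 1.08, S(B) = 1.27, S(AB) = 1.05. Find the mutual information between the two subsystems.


I(A:B) = S(A) + S(B) - S(AB)
= 1.08 + 1.27 - 1.05
= 1.3000

1.3000


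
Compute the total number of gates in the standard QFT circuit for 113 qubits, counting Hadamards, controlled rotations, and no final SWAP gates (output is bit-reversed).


Hadamard gates: 113
Controlled rotations: n*(n-1)/2 = 113*112/2 = 6328
SWAP gates: 0 (omitted)
Total = 113 + 6328
= 6441

6441


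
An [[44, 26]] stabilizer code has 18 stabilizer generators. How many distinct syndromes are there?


Each stabilizer generator gives a binary (+1 or -1) measurement outcome.
With 18 independent generators:
Total syndromes = 2^18
= 262144

262144


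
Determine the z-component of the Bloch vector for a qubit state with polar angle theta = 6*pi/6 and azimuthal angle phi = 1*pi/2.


theta = 3.1416, phi = 1.5708
r_z = cos(theta) = -1.0000

-1.0000


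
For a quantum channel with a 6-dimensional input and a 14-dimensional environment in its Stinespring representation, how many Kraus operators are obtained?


Tracing out the environment in an orthonormal basis {|i>_E} gives Kraus operators K_i = <i|_E U |0>_E.
Number of Kraus operators = dim(H_env) = d_env
= 14

14


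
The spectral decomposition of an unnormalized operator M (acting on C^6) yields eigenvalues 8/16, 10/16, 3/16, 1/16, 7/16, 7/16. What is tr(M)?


tr(M) = sum of eigenvalues
= 8/16 + 10/16 + 3/16 + 1/16 + 7/16 + 7/16
= 36/16
= 2.2500

2.2500


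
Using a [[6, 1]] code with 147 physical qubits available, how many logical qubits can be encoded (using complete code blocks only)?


Each code block uses 6 physical qubits for 1 logical qubit(s).
Number of complete blocks = floor(147 / 6) = 24
Logical qubits = 24 * 1
= 24

24


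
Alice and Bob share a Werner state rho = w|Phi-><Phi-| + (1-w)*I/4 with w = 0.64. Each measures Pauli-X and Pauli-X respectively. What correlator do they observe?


|Phi-> = (|00> - |11>)/sqrt(2)
For the pure Bell state, <X_A X_B> = -1 (Bell-state Pauli correlator).
The maximally-mixed part I/4 has tr(I/4 * P tensor P) = 0 for any traceless Pauli P.
So <X_A X_B>_rho = w * (-1) + (1 - w) * 0
= 0.64 * (-1)
= -0.6400

-0.6400


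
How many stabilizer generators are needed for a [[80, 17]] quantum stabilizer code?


For an [[n,k]] stabilizer code:
Number of stabilizer generators = n - k
= 80 - 17
= 63

63


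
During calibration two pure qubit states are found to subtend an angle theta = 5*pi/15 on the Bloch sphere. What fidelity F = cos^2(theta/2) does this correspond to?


For states separated by angle theta on Bloch sphere:
F = cos^2(theta/2)
theta = 5*pi/15 = 1.0472
theta/2 = 0.5236
cos(theta/2) = 0.8660
F = 0.7500

0.7500


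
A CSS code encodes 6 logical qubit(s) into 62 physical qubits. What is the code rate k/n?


Code rate R = k/n
= 6/62
= 0.0968

0.0968


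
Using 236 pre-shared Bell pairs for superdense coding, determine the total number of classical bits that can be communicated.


Superdense coding allows 2 classical bits per shared entangled pair.
236 pair(s) -> 2 * 236 = 472 classical bits

472


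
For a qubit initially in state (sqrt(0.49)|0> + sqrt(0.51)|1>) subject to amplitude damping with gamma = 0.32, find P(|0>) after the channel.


For amplitude damping with parameter gamma on state sqrt(a)|0> + sqrt(b)|1>:
alpha^2 = 0.49, beta^2 = 0.51
P(|0>) = alpha^2 + gamma * beta^2
= 0.49 + 0.32 * 0.51
= 0.49 + 0.1632
= 0.6532

0.6532


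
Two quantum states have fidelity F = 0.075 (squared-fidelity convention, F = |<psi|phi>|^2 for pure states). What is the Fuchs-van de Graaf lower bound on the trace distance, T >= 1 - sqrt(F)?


Fuchs-van de Graaf (squared-fidelity convention): 1 - sqrt(F) <= T <= sqrt(1 - F).
Lower bound: T >= 1 - sqrt(F)
sqrt(F) = sqrt(0.075) = 0.2739
T >= 1 - 0.2739
T >= 0.7261

0.7261


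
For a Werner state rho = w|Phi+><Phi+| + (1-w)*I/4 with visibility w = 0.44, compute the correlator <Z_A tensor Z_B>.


|Phi+> = (|00> + |11>)/sqrt(2)
For the pure Bell state, <Z_A Z_B> = +1 (Bell-state Pauli correlator).
The maximally-mixed part I/4 has tr(I/4 * P tensor P) = 0 for any traceless Pauli P.
So <Z_A Z_B>_rho = w * (+1) + (1 - w) * 0
= 0.44 * (+1)
= 0.4400

0.4400


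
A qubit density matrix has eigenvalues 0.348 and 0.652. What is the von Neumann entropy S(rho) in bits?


S = -p*log2(p) - (1-p)*log2(1-p)
p = 0.3480, 1-p = 0.6520
= -0.3480 * log2(0.3480) - 0.6520 * log2(0.6520)
= -(-0.5299) - (-0.4023)
= 0.9323

0.9323


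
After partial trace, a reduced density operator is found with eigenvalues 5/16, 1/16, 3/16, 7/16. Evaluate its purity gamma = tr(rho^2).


tr(rho^2) = sum of eigenvalues squared
= (5/16)^2 + (1/16)^2 + (3/16)^2 + (7/16)^2
= (25 + 1 + 9 + 49) / 256
= 84/256
= 0.3281

0.3281


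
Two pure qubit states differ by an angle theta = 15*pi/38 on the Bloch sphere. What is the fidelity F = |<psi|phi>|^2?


For states separated by angle theta on Bloch sphere:
F = cos^2(theta/2)
theta = 15*pi/38 = 1.2401
theta/2 = 0.6201
cos(theta/2) = 0.8138
F = 0.6623

0.6623


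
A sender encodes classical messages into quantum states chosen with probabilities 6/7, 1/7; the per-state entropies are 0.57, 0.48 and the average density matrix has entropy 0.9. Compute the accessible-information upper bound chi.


chi = S(rho) - sum_i p_i * S(rho_i)
Weighted entropy = 6/7 * 0.57 + 1/7 * 0.48
= 0.5571
chi = 0.9 - 0.5571
= 0.3429

0.3429


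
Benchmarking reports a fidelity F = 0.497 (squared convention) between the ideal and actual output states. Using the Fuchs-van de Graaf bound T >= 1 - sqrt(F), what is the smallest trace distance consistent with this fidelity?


Fuchs-van de Graaf (squared-fidelity convention): 1 - sqrt(F) <= T <= sqrt(1 - F).
Lower bound: T >= 1 - sqrt(F)
sqrt(F) = sqrt(0.497) = 0.7050
T >= 1 - 0.7050
T >= 0.2950

0.2950


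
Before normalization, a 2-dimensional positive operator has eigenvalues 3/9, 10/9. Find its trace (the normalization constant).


tr(M) = sum of eigenvalues
= 3/9 + 10/9
= 13/9
= 1.4444

1.4444


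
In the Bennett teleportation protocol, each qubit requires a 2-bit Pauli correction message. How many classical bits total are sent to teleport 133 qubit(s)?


Quantum teleportation requires 2 classical bits per qubit teleported.
133 qubit(s) -> 2 * 133 = 266 classical bits

266


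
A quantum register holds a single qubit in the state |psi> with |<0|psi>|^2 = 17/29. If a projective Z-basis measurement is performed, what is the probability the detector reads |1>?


|alpha|^2 = 17/29 = 0.5862
|beta|^2 = 1 - 17/29 = 12/29 = 0.4138
P(|1>) = |beta|^2 = 0.4138

0.4138


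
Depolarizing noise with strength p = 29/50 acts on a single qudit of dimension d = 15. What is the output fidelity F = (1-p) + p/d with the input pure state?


F = (1-p) + p/d
= (1 - 0.5800) + 0.5800/15
= 0.4200 + 0.0387
= 0.4587

0.4587


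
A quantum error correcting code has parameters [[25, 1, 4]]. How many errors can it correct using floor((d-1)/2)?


Code parameters: [[25, 1, 4]], distance d = 4.
Number of correctable errors = floor((d-1)/2)
= floor((4 - 1)/2)
= floor(3/2)
= 1

1


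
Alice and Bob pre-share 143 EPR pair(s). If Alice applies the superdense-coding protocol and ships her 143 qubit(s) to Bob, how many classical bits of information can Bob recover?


Superdense coding allows 2 classical bits per shared entangled pair.
143 pair(s) -> 2 * 143 = 286 classical bits

286


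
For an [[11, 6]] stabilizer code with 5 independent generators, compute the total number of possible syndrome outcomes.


Each stabilizer generator gives a binary (+1 or -1) measurement outcome.
With 5 independent generators:
Total syndromes = 2^5
= 32

32


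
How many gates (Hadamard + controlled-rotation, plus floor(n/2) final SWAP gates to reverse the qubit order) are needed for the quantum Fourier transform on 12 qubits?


Hadamard gates: 12
Controlled rotations: n*(n-1)/2 = 12*11/2 = 66
SWAP gates: floor(n/2) = floor(12/2) = 6
Total = 12 + 66 + 6
= 84

84


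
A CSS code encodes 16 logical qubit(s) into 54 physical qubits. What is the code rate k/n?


Code rate R = k/n
= 16/54
= 0.2963

0.2963


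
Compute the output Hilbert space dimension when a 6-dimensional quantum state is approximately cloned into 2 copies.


Output space = H^(tensor 2) where dim(H) = 6
dim = 6^2
= 36

36


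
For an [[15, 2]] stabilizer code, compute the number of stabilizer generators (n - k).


For an [[n,k]] stabilizer code:
Number of stabilizer generators = n - k
= 15 - 2
= 13

13


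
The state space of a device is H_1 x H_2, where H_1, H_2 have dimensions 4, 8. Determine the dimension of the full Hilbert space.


dim(H_1 x H_2) = 4 * 8
= 32

32


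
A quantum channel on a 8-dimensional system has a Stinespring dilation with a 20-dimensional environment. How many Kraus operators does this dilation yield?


Tracing out the environment in an orthonormal basis {|i>_E} gives Kraus operators K_i = <i|_E U |0>_E.
Number of Kraus operators = dim(H_env) = d_env
= 20

20


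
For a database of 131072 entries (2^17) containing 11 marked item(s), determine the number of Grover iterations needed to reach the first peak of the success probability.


After j Grover iterations the success probability is P(j) = sin^2((2j+1)*theta), where sin(theta) = sqrt(k/N).
N = 2^17 = 131072, k = 11
sin(theta) = sqrt(k/N) = 0.009160968281
theta = arcsin(sqrt(k/N)) = 0.009161096422 rad
P(j) reaches its first maximum when (2j+1)*theta is as close as possible to pi/2, i.e. j = round(pi/(4*theta) - 1/2).
pi/(4*theta) - 1/2 = 85.2319
(For comparison, the common estimate pi/4 * sqrt(N/k) = 85.7331; the exact maximiser is used here.)
Optimal iterations = 85

85


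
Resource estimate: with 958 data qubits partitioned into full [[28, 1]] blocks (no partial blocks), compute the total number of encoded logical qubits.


Each code block uses 28 physical qubits for 1 logical qubit(s).
Number of complete blocks = floor(958 / 28) = 34
Logical qubits = 34 * 1
= 34

34


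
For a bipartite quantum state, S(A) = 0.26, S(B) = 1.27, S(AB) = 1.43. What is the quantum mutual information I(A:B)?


I(A:B) = S(A) + S(B) - S(AB)
= 0.26 + 1.27 - 1.43
= 0.1000

0.1000


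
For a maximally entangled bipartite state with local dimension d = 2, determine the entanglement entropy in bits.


For a maximally entangled state in d x d:
S = log2(d) = log2(2)
= 1.0000

1.0000


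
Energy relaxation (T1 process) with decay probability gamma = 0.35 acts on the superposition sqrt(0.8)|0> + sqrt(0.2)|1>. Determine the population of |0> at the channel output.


For amplitude damping with parameter gamma on state sqrt(a)|0> + sqrt(b)|1>:
alpha^2 = 0.8, beta^2 = 0.2
P(|0>) = alpha^2 + gamma * beta^2
= 0.8 + 0.35 * 0.2
= 0.8 + 0.0700
= 0.8700

0.8700


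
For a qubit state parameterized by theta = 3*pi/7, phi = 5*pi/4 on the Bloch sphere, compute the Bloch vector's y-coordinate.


theta = 1.3464, phi = 3.9270
r_y = sin(theta)*sin(phi) = 0.9749 * -0.7071
r_y = -0.6894

-0.6894


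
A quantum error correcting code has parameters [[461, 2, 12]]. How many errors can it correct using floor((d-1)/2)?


Code parameters: [[461, 2, 12]], distance d = 12.
Number of correctable errors = floor((d-1)/2)
= floor((12 - 1)/2)
= floor(11/2)
= 5

5


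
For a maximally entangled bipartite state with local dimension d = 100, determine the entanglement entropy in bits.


For a maximally entangled state in d x d:
S = log2(d) = log2(100)
= 6.6439

6.6439


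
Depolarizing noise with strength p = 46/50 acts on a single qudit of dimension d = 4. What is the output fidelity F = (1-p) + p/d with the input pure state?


F = (1-p) + p/d
= (1 - 0.9200) + 0.9200/4
= 0.0800 + 0.2300
= 0.3100

0.3100


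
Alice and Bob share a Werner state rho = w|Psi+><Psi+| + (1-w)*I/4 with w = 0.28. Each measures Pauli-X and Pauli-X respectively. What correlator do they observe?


|Psi+> = (|01> + |10>)/sqrt(2)
For the pure Bell state, <X_A X_B> = +1 (Bell-state Pauli correlator).
The maximally-mixed part I/4 has tr(I/4 * P tensor P) = 0 for any traceless Pauli P.
So <X_A X_B>_rho = w * (+1) + (1 - w) * 0
= 0.28 * (+1)
= 0.2800

0.2800


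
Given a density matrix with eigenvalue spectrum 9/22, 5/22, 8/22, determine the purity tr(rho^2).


tr(rho^2) = sum of eigenvalues squared
= (9/22)^2 + (5/22)^2 + (8/22)^2
= (81 + 25 + 64) / 484
= 170/484
= 0.3512

0.3512


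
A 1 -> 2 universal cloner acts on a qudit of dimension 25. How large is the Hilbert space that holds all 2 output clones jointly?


Output space = H^(tensor 2) where dim(H) = 25
dim = 25^2
= 625

625


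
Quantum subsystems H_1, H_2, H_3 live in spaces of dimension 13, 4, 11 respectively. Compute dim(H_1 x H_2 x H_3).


dim(H_1 x H_2 x H_3) = 13 * 4 * 11
= 52 * 11
= 572

572


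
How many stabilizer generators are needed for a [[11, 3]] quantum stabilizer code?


For an [[n,k]] stabilizer code:
Number of stabilizer generators = n - k
= 11 - 3
= 8

8


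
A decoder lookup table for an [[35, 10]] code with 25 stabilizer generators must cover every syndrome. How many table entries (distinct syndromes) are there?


Each stabilizer generator gives a binary (+1 or -1) measurement outcome.
With 25 independent generators:
Total syndromes = 2^25
= 33554432

33554432


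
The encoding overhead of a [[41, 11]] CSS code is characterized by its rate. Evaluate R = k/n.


Code rate R = k/n
= 11/41
= 0.2683

0.2683


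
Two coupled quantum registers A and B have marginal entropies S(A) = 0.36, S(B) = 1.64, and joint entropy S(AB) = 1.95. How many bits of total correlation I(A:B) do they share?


I(A:B) = S(A) + S(B) - S(AB)
= 0.36 + 1.64 - 1.95
= 0.0500

0.0500


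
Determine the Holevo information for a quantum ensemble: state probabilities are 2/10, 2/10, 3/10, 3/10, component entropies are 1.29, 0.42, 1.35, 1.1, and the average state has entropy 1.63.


chi = S(rho) - sum_i p_i * S(rho_i)
Weighted entropy = 2/10 * 1.29 + 2/10 * 0.42 + 3/10 * 1.35 + 3/10 * 1.1
= 1.0770
chi = 1.63 - 1.0770
= 0.5530

0.5530


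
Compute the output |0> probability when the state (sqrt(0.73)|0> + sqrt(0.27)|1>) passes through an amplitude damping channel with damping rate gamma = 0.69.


For amplitude damping with parameter gamma on state sqrt(a)|0> + sqrt(b)|1>:
alpha^2 = 0.73, beta^2 = 0.27
P(|0>) = alpha^2 + gamma * beta^2
= 0.73 + 0.69 * 0.27
= 0.73 + 0.1863
= 0.9163

0.9163


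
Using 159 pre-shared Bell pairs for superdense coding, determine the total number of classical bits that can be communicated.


Superdense coding allows 2 classical bits per shared entangled pair.
159 pair(s) -> 2 * 159 = 318 classical bits

318


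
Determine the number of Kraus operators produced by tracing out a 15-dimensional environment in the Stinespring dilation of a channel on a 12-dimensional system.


Tracing out the environment in an orthonormal basis {|i>_E} gives Kraus operators K_i = <i|_E U |0>_E.
Number of Kraus operators = dim(H_env) = d_env
= 15

15


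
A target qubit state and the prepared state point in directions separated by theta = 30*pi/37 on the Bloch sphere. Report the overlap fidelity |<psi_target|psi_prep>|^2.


For states separated by angle theta on Bloch sphere:
F = cos^2(theta/2)
theta = 30*pi/37 = 2.5472
theta/2 = 1.2736
cos(theta/2) = 0.2928
F = 0.0857

0.0857


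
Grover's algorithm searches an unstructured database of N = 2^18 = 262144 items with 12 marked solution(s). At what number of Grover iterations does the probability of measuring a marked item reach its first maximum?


After j Grover iterations the success probability is P(j) = sin^2((2j+1)*theta), where sin(theta) = sqrt(k/N).
N = 2^18 = 262144, k = 12
sin(theta) = sqrt(k/N) = 0.006765823467
theta = arcsin(sqrt(k/N)) = 0.006765875087 rad
P(j) reaches its first maximum when (2j+1)*theta is as close as possible to pi/2, i.e. j = round(pi/(4*theta) - 1/2).
pi/(4*theta) - 1/2 = 115.5823
(For comparison, the common estimate pi/4 * sqrt(N/k) = 116.0832; the exact maximiser is used here.)
Optimal iterations = 116

116


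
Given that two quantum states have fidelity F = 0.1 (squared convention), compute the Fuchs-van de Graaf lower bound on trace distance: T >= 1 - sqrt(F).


Fuchs-van de Graaf (squared-fidelity convention): 1 - sqrt(F) <= T <= sqrt(1 - F).
Lower bound: T >= 1 - sqrt(F)
sqrt(F) = sqrt(0.1) = 0.3162
T >= 1 - 0.3162
T >= 0.6838

0.6838


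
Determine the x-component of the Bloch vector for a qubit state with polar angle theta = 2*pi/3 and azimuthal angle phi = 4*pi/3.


theta = 2.0944, phi = 4.1888
r_x = sin(theta)*cos(phi) = 0.8660 * -0.5000
r_x = -0.4330

-0.4330


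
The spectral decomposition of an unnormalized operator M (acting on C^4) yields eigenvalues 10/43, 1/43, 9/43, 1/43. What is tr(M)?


tr(M) = sum of eigenvalues
= 10/43 + 1/43 + 9/43 + 1/43
= 21/43
= 0.4884

0.4884
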